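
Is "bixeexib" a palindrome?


Word: "bixeexib"
Reversed: "bixeexib"
Forward == Backward? bixeexib == bixeexib
Palindrome = Yes


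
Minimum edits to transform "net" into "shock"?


Word 1: "net" (length 3)
Word 2: "shock" (length 5)
One optimal edit sequence (insert/delete/substitute each cost 1):
  1. insert 's'  (+1)
  2. insert 'h'  (+1)
  3. substitute 'n' -> 'o'  (+1)
  4. substitute 'e' -> 'c'  (+1)
  5. substitute 't' -> 'k'  (+1)
Total edit operations: 5
Edit distance = 5


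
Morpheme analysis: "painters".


Word: "painters"
Morphemes: paint | -er | -s
Each morpheme carries meaning
= 3 morphemes


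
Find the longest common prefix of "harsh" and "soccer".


Word 1: "harsh"
Word 2: "soccer"
Comparing from start:
  Pos 0: 'h' != 's' (stop)
LCP = "" (length 0)


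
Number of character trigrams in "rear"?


Word: "rear" (length 4)
Number of 3-grams = length - 3 + 1 = 4 - 3 + 1
= 2


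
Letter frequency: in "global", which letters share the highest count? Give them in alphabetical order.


Word: "global"
Letter counts:
  'a': 1
  'b': 1
  'g': 1
  'l': 2
  'o': 1
Maximum count = 2
Most frequent = 'l' (2 times each)


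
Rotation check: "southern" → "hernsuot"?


Word: "southern", Candidate: "hernsuot"
Method: check if candidate is substring of word+word
"southernsouthern" contains "hernsuot"? No
Is rotation = No


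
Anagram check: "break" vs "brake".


Word 1: "break" → sorted: abekr
Word 2: "brake" → sorted: abekr
Same letters? abekr == abekr
Anagram = Yes


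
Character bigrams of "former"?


Word: "former" (length 6)
Number of bigrams = 6 - 2 + 1 = 5
  Position 0: "fo"
  Position 1: "or"
  Position 2: "rm"
  Position 3: "me"
  Position 4: "er"
Bigrams = "fo", "or", "rm", "me", "er"


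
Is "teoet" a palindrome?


Word: "teoet"
Reversed: "teoet"
Forward == Backward? teoet == teoet
Palindrome = Yes


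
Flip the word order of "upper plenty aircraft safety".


Original: "upper plenty aircraft safety"
Words (1..n): upper | plenty | aircraft | safety
Reversed (n..1): safety | aircraft | plenty | upper
Result = "safety aircraft plenty upper"


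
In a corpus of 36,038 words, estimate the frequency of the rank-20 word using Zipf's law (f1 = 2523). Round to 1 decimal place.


Zipf's law: f(r) = f(1) / r
f(1) = 2523
f(20) = 2523 / 20
= 126.2 occurrences


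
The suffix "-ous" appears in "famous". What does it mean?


Suffix: -ous
Example: famous (fame + -ous, with a spelling change)
Meaning = having quality of


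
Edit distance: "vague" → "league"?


Word 1: "vague" (length 5)
Word 2: "league" (length 6)
One optimal edit sequence (insert/delete/substitute each cost 1):
  1. insert 'l'  (+1)
  2. substitute 'v' -> 'e'  (+1)
  3. keep 'a'
  4. keep 'g'
  5. keep 'u'
  6. keep 'e'
Total edit operations: 2
Edit distance = 2


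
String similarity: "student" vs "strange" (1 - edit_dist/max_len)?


Word 1: "student" (length 7)
Word 2: "strange" (length 7)
One optimal edit sequence:
  1. keep 's'
  2. keep 't'
  3. substitute 'u' -> 'r'  (+1)
  4. substitute 'd' -> 'a'  (+1)
  5. substitute 'e' -> 'n'  (+1)
  6. substitute 'n' -> 'g'  (+1)
  7. substitute 't' -> 'e'  (+1)
Edit distance = 5
Max length = max(7, 7) = 7
Similarity = 1 - 5/7
= 0.2857


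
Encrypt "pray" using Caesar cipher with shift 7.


Word: "pray"
Shift: 7
Each letter → (letter + shift) mod 26:
  'p' (15) + 7 = 22 → 'w'
  'r' (17) + 7 = 24 → 'y'
  'a' (0) + 7 = 7 → 'h'
  'y' (24) + 7 = 5 → 'f'
Result = "wyhf"


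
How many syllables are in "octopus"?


Word: "octopus"
Syllable breakdown: oc-to-pus
Counting: 3 parts
= 3 syllables


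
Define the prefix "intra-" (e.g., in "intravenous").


Prefix: intra-
As in: intravenous -> intra- + venous
Meaning = within


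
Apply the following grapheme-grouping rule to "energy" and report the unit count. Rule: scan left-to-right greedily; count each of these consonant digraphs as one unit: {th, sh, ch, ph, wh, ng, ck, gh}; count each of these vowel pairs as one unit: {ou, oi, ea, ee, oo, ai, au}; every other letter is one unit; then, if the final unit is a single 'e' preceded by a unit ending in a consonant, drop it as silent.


Word: "energy" (6 letters)
Left-to-right scan:
  [1] 'e' (letter)
  [2] 'n' (letter)
  [3] 'e' (letter)
  [4] 'r' (letter)
  [5] 'g' (letter)
  [6] 'y' (letter)
Units from scan: 6
Sound units = 6 units


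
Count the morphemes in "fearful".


Word: "fearful"
Morphemes: fear + -ful
Each morpheme carries meaning
= 2 morphemes


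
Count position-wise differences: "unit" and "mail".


Comparing character by character (same length = 4):
  Pos 0: 'u' vs 'm' !=
  Pos 1: 'n' vs 'a' !=
  Pos 2: 'i' vs 'i' =
  Pos 3: 't' vs 'l' !=
Hamming distance = 3


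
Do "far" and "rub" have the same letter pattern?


Pattern of "far": [0, 1, 2]
Pattern of "rub": [0, 1, 2]
Patterns match
Same pattern = Yes


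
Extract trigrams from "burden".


Word: "burden" (length 6)
Number of trigrams = 6 - 3 + 1 = 4
  Position 0: "bur"
  Position 1: "urd"
  Position 2: "rde"
  Position 3: "den"
Trigrams = "bur", "urd", "rde", "den"


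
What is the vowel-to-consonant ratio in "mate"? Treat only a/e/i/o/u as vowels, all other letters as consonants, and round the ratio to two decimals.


Word: "mate"
Vowels (a,e,i,o,u): 2
Consonants: 2
Ratio = 2/2
= 1.00


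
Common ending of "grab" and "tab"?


Word 1: "grab"
Word 2: "tab"
Comparing from end:
  Pos -1: 'b' == 'b'
  Pos -2: 'a' == 'a'
  Pos -3: 'r' != 't' (stop)
LCS = "ab" (length 2)


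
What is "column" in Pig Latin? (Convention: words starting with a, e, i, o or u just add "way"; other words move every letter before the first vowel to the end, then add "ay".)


Word: "column"
Starts with consonant(s) → move to end, add 'ay'
Consonant cluster: "c"
Pig Latin = "olumncay"


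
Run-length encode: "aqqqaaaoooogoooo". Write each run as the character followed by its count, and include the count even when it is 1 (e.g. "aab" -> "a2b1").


String: "aqqqaaaoooogoooo"
Scanning for consecutive runs:
  'a' x 1
  'q' x 3
  'a' x 3
  'o' x 4
  'g' x 1
  'o' x 4
RLE = "a1q3a3o4g1o4"


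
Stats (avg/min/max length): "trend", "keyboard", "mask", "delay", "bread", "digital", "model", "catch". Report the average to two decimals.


Lengths: "trend"=5, "keyboard"=8, "mask"=4, "delay"=5, "bread"=5, "digital"=7, "model"=5, "catch"=5
Sum = 44, Count = 8
Average = 44/8 = 5.50
= avg=5.50, min=4, max=8


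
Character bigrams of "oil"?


Word: "oil" (length 3)
Number of bigrams = 3 - 2 + 1 = 2
  Position 0: "oi"
  Position 1: "il"
Bigrams = "oi", "il"


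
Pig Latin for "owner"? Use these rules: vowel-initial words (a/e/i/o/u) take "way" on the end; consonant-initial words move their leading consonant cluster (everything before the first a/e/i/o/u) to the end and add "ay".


Word: "owner"
Starts with vowel → add 'way'
Pig Latin = "ownerway"


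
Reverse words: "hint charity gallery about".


Original: "hint charity gallery about"
Words (1..n): hint | charity | gallery | about
Reversed (n..1): about | gallery | charity | hint
Result = "about gallery charity hint"


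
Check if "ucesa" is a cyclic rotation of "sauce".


Word: "sauce", Candidate: "ucesa"
Method: check if candidate is substring of word+word
"saucesauce" contains "ucesa"? Yes
Is rotation = Yes


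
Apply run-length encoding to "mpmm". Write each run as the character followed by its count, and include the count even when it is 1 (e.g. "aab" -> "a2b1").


String: "mpmm"
Scanning for consecutive runs:
  'm' x 1
  'p' x 1
  'm' x 2
RLE = "m1p1m2"


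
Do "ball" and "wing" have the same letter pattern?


Pattern of "ball": [0, 1, 2, 2]
Pattern of "wing": [0, 1, 2, 3]
Patterns do not match
Same pattern = No


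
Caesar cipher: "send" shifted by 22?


Word: "send"
Shift: 22
Each letter → (letter + shift) mod 26:
  's' (18) + 22 = 14 → 'o'
  'e' (4) + 22 = 0 → 'a'
  'n' (13) + 22 = 9 → 'j'
  'd' (3) + 22 = 25 → 'z'
Result = "oajz"


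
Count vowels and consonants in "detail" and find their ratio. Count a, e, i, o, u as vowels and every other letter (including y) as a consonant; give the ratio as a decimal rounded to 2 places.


Word: "detail"
Vowels (a,e,i,o,u): 3
Consonants: 3
Ratio = 3/3
= 1.00


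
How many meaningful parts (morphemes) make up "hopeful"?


Word: "hopeful"
Morphemes: hope + -ful
Each morpheme carries meaning
= 2 morphemes


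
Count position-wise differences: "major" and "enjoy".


Comparing character by character (same length = 5):
  Pos 0: 'm' vs 'e' !=
  Pos 1: 'a' vs 'n' !=
  Pos 2: 'j' vs 'j' =
  Pos 3: 'o' vs 'o' =
  Pos 4: 'r' vs 'y' !=
Hamming distance = 3


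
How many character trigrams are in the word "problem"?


Word: "problem" (length 7)
Number of 3-grams = length - 3 + 1 = 7 - 3 + 1
= 5


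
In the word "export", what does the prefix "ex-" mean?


Prefix: ex-
Example: export (ex- + port)
Meaning = out / former


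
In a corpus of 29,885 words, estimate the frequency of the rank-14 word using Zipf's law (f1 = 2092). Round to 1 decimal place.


Zipf's law: f(r) = f(1) / r
f(1) = 2092
f(14) = 2092 / 14
= 149.4 occurrences


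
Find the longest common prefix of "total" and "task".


Word 1: "total"
Word 2: "task"
Comparing from start:
  Pos 0: 't' == 't'
  Pos 1: 'o' != 'a' (stop)
LCP = "t" (length 1)


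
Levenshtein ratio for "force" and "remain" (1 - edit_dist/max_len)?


Word 1: "force" (length 5)
Word 2: "remain" (length 6)
One optimal edit sequence:
  1. insert 'r'  (+1)
  2. substitute 'f' -> 'e'  (+1)
  3. substitute 'o' -> 'm'  (+1)
  4. substitute 'r' -> 'a'  (+1)
  5. substitute 'c' -> 'i'  (+1)
  6. substitute 'e' -> 'n'  (+1)
Edit distance = 6
Max length = max(5, 6) = 6
Similarity = 1 - 6/6
= 0.0000


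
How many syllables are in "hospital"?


Word: "hospital"
Syllable breakdown: hos-pi-tal
Counting: 3 parts
= 3 syllables


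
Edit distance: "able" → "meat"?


Word 1: "able" (length 4)
Word 2: "meat" (length 4)
One optimal edit sequence (insert/delete/substitute each cost 1):
  1. substitute 'a' -> 'm'  (+1)
  2. substitute 'b' -> 'e'  (+1)
  3. substitute 'l' -> 'a'  (+1)
  4. substitute 'e' -> 't'  (+1)
Total edit operations: 4
Edit distance = 4


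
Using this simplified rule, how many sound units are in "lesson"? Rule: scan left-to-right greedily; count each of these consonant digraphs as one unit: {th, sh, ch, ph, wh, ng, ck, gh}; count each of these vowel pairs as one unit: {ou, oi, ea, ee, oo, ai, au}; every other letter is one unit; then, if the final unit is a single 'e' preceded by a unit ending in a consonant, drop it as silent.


Word: "lesson" (6 letters)
Left-to-right scan:
  (1) 'l' (letter)
  (2) 'e' (letter)
  (3) 's' (letter)
  (4) 's' (letter)
  (5) 'o' (letter)
  (6) 'n' (letter)
Units from scan: 6
Sound units = 6 units


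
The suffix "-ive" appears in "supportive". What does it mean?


Suffix: -ive
Example: supportive (support + -ive)
Meaning = tending to


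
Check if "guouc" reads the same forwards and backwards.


Word: "guouc"
Reversed: "cuoug"
Forward == Backward? guouc != cuoug
Palindrome = No


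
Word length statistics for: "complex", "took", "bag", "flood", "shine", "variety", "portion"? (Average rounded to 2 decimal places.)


Lengths: "complex"=7, "took"=4, "bag"=3, "flood"=5, "shine"=5, "variety"=7, "portion"=7
Sum = 38, Count = 7
Average = 38/7 = 5.43
= avg=5.43, min=3, max=7


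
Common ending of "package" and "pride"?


Word 1: "package"
Word 2: "pride"
Comparing from end:
  Pos -1: 'e' == 'e'
  Pos -2: 'g' != 'd' (stop)
LCS = "e" (length 1)


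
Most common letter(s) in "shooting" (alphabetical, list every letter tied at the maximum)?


Word: "shooting"
Letter counts:
  'g': 1
  'h': 1
  'i': 1
  'n': 1
  'o': 2
  's': 1
  't': 1
Maximum count = 2
Most frequent = 'o' (2 times each)


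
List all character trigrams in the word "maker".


Word: "maker" (length 5)
Number of trigrams = 5 - 3 + 1 = 3
  Position 0: "mak"
  Position 1: "ake"
  Position 2: "ker"
Trigrams = "mak", "ake", "ker"


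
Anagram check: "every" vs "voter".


Word 1: "every" → sorted: eervy
Word 2: "voter" → sorted: eortv
Same letters? eervy != eortv
Anagram = No


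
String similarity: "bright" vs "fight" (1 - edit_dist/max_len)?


Word 1: "bright" (length 6)
Word 2: "fight" (length 5)
One optimal edit sequence:
  1. delete 'b'  (+1)
  2. substitute 'r' -> 'f'  (+1)
  3. keep 'i'
  4. keep 'g'
  5. keep 'h'
  6. keep 't'
Edit distance = 2
Max length = max(6, 5) = 6
Similarity = 1 - 2/6
= 0.6667


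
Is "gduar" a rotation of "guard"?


Word: "guard", Candidate: "gduar"
Method: check if candidate is substring of word+word
"guardguard" contains "gduar"? No
Is rotation = No


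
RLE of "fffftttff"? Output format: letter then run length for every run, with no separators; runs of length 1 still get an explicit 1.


String: "fffftttff"
Scanning for consecutive runs:
  'f' x 4
  't' x 3
  'f' x 2
RLE = "f4t3f2"


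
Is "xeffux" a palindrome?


Word: "xeffux"
Reversed: "xuffex"
Forward == Backward? xeffux != xuffex
Palindrome = No


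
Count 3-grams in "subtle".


Word: "subtle" (length 6)
Number of 3-grams = length - 3 + 1 = 6 - 3 + 1
= 4


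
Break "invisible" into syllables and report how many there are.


Word: "invisible"
Syllable breakdown: in | vis | i | ble
Counting: 4 parts
= 4 syllables


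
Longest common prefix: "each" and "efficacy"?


Word 1: "each"
Word 2: "efficacy"
Comparing from start:
  Pos 0: 'e' == 'e'
  Pos 1: 'a' != 'f' (stop)
LCP = "e" (length 1)


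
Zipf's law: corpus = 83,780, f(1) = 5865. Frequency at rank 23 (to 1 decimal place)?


Zipf's law: f(r) = f(1) / r
f(1) = 5865
f(23) = 5865 / 23
= 255.0 occurrences


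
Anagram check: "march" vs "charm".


Word 1: "march" → sorted: achmr
Word 2: "charm" → sorted: achmr
Same letters? achmr == achmr
Anagram = Yes


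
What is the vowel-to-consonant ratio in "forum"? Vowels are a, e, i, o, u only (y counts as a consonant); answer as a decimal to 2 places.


Word: "forum"
Vowels (a,e,i,o,u): 2
Consonants: 3
Ratio = 2/3
= 0.67


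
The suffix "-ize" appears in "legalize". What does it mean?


Suffix: -ize
As in: legalize -> legal + -ize
Meaning = to make


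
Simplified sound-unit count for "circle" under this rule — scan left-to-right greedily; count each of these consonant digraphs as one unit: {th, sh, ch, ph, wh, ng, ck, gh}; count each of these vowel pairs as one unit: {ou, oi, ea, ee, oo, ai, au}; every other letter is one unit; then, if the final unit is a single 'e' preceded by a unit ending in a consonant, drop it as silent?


Word: "circle" (6 letters)
Left-to-right scan:
  1. 'c' (letter)
  2. 'i' (letter)
  3. 'r' (letter)
  4. 'c' (letter)
  5. 'l' (letter)
  6. 'e' (letter)
Units from scan: 6
Final unit is 'e' after a consonant -> drop as silent (-1)
Sound units = 5 units


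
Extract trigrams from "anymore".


Word: "anymore" (length 7)
Number of trigrams = 7 - 3 + 1 = 5
  Position 0: "any"
  Position 1: "nym"
  Position 2: "ymo"
  Position 3: "mor"
  Position 4: "ore"
Trigrams = "any", "nym", "ymo", "mor", "ore"


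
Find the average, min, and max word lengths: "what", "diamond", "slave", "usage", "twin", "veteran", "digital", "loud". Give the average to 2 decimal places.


Lengths: "what"=4, "diamond"=7, "slave"=5, "usage"=5, "twin"=4, "veteran"=7, "digital"=7, "loud"=4
Sum = 43, Count = 8
Average = 43/8 = 5.38
= avg=5.38, min=4, max=7


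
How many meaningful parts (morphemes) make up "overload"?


Word: "overload"
Morphemes: over- | load
Each morpheme carries meaning
= 2 morphemes


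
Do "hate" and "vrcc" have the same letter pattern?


Pattern of "hate": [0, 1, 2, 3]
Pattern of "vrcc": [0, 1, 2, 2]
Patterns do not match
Same pattern = No


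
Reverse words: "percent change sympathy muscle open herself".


Original: "percent change sympathy muscle open herself"
Words (1..n): percent | change | sympathy | muscle | open | herself
Reversed (n..1): herself | open | muscle | sympathy | change | percent
Result = "herself open muscle sympathy change percent"


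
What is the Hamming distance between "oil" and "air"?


Comparing character by character (same length = 3):
  Pos 0: 'o' vs 'a' !=
  Pos 1: 'i' vs 'i' =
  Pos 2: 'l' vs 'r' !=
Hamming distance = 2


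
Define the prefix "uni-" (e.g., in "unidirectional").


Prefix: uni-
As in: unidirectional -> uni- + directional
Meaning = one


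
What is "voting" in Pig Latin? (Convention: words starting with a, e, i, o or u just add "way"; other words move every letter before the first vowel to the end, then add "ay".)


Word: "voting"
Starts with consonant(s) → move to end, add 'ay'
Consonant cluster: "v"
Pig Latin = "otingvay"


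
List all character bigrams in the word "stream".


Word: "stream" (length 6)
Number of bigrams = 6 - 2 + 1 = 5
  Position 0: "st"
  Position 1: "tr"
  Position 2: "re"
  Position 3: "ea"
  Position 4: "am"
Bigrams = "st", "tr", "re", "ea", "am"


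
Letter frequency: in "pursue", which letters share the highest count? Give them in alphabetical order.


Word: "pursue"
Letter counts:
  'e': 1
  'p': 1
  'r': 1
  's': 1
  'u': 2
Maximum count = 2
Most frequent = 'u' (2 times each)


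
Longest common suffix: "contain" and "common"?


Word 1: "contain"
Word 2: "common"
Comparing from end:
  Pos -1: 'n' == 'n'
  Pos -2: 'i' != 'o' (stop)
LCS = "n" (length 1)


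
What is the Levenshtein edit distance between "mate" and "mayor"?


Word 1: "mate" (length 4)
Word 2: "mayor" (length 5)
One optimal edit sequence (insert/delete/substitute each cost 1):
  1. keep 'm'
  2. keep 'a'
  3. insert 'y'  (+1)
  4. substitute 't' -> 'o'  (+1)
  5. substitute 'e' -> 'r'  (+1)
Total edit operations: 3
Edit distance = 3


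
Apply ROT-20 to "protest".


Word: "protest"
Shift: 20
Each letter → (letter + shift) mod 26:
  'p' (15) + 20 = 9 → 'j'
  'r' (17) + 20 = 11 → 'l'
  'o' (14) + 20 = 8 → 'i'
  't' (19) + 20 = 13 → 'n'
  'e' (4) + 20 = 24 → 'y'
  's' (18) + 20 = 12 → 'm'
  't' (19) + 20 = 13 → 'n'
Result = "jlinymn"


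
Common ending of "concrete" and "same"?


Word 1: "concrete"
Word 2: "same"
Comparing from end:
  Pos -1: 'e' == 'e'
  Pos -2: 't' != 'm' (stop)
LCS = "e" (length 1)


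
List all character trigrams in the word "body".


Word: "body" (length 4)
Number of trigrams = 4 - 3 + 1 = 2
  Position 0: "bod"
  Position 1: "ody"
Trigrams = "bod", "ody"


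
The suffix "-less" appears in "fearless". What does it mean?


Suffix: -less
Example: fearless = fear + -less
Meaning = without


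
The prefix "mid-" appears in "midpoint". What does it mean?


Prefix: mid-
Example: midpoint = mid- + point
Meaning = middle


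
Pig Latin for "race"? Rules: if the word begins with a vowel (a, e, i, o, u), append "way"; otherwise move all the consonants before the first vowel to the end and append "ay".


Word: "race"
Starts with consonant(s) → move to end, add 'ay'
Consonant cluster: "r"
Pig Latin = "aceray"


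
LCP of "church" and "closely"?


Word 1: "church"
Word 2: "closely"
Comparing from start:
  Pos 0: 'c' == 'c'
  Pos 1: 'h' != 'l' (stop)
LCP = "c" (length 1)


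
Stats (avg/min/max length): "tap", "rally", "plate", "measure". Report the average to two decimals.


Lengths: "tap"=3, "rally"=5, "plate"=5, "measure"=7
Sum = 20, Count = 4
Average = 20/4 = 5.00
= avg=5.00, min=3, max=7


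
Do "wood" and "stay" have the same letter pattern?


Pattern of "wood": [0, 1, 1, 2]
Pattern of "stay": [0, 1, 2, 3]
Patterns do not match
Same pattern = No


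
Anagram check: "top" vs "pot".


Word 1: "top" → sorted: opt
Word 2: "pot" → sorted: opt
Same letters? opt == opt
Anagram = Yes


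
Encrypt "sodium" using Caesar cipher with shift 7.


Word: "sodium"
Shift: 7
Each letter → (letter + shift) mod 26:
  's' (18) + 7 = 25 → 'z'
  'o' (14) + 7 = 21 → 'v'
  'd' (3) + 7 = 10 → 'k'
  'i' (8) + 7 = 15 → 'p'
  'u' (20) + 7 = 1 → 'b'
  'm' (12) + 7 = 19 → 't'
Result = "zvkpbt"


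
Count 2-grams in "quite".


Word: "quite" (length 5)
Number of 2-grams = length - 2 + 1 = 5 - 2 + 1
= 4


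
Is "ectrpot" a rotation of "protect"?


Word: "protect", Candidate: "ectrpot"
Method: check if candidate is substring of word+word
"protectprotect" contains "ectrpot"? No
Is rotation = No


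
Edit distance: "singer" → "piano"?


Word 1: "singer" (length 6)
Word 2: "piano" (length 5)
One optimal edit sequence (insert/delete/substitute each cost 1):
  1. substitute 's' -> 'p'  (+1)
  2. keep 'i'
  3. delete 'n'  (+1)
  4. substitute 'g' -> 'a'  (+1)
  5. substitute 'e' -> 'n'  (+1)
  6. substitute 'r' -> 'o'  (+1)
Total edit operations: 5
Edit distance = 5


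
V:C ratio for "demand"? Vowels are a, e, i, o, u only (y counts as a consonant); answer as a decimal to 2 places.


Word: "demand"
Vowels (a,e,i,o,u): 2
Consonants: 4
Ratio = 2/4
= 0.50


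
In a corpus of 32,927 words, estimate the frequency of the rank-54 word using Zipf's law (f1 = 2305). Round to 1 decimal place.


Zipf's law: f(r) = f(1) / r
f(1) = 2305
f(54) = 2305 / 54
= 42.7 occurrences


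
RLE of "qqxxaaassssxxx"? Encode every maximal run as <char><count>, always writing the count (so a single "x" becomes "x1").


String: "qqxxaaassssxxx"
Scanning for consecutive runs:
  'q' x 2
  'x' x 2
  'a' x 3
  's' x 4
  'x' x 3
RLE = "q2x2a3s4x3"


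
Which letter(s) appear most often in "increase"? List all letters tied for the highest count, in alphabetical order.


Word: "increase"
Letter counts:
  'a': 1
  'c': 1
  'e': 2
  'i': 1
  'n': 1
  'r': 1
  's': 1
Maximum count = 2
Most frequent = 'e' (2 times each)


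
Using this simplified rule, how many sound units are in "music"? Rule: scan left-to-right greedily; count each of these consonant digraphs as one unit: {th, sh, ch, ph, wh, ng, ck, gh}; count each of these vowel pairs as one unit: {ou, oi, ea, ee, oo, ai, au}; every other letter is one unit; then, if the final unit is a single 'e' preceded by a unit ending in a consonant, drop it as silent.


Word: "music" (5 letters)
Left-to-right scan:
  (1) 'm' (letter)
  (2) 'u' (letter)
  (3) 's' (letter)
  (4) 'i' (letter)
  (5) 'c' (letter)
Units from scan: 5
Sound units = 5 units


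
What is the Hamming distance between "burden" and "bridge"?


Comparing character by character (same length = 6):
  Pos 0: 'b' vs 'b' =
  Pos 1: 'u' vs 'r' !=
  Pos 2: 'r' vs 'i' !=
  Pos 3: 'd' vs 'd' =
  Pos 4: 'e' vs 'g' !=
  Pos 5: 'n' vs 'e' !=
Hamming distance = 4


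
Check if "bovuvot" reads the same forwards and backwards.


Word: "bovuvot"
Reversed: "tovuvob"
Forward == Backward? bovuvot != tovuvob
Palindrome = No


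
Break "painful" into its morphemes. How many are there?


Word: "painful"
Morphemes: pain + -ful
Each morpheme carries meaning
= 2 morphemes


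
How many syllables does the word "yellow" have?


Word: "yellow"
Syllable breakdown: yel / low
Counting: 2 parts
= 2 syllables


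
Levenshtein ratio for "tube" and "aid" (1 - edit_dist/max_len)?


Word 1: "tube" (length 4)
Word 2: "aid" (length 3)
One optimal edit sequence:
  1. delete 't'  (+1)
  2. substitute 'u' -> 'a'  (+1)
  3. substitute 'b' -> 'i'  (+1)
  4. substitute 'e' -> 'd'  (+1)
Edit distance = 4
Max length = max(4, 3) = 4
Similarity = 1 - 4/4
= 0.0000


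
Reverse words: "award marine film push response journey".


Original: "award marine film push response journey"
Words (1..n): award | marine | film | push | response | journey
Reversed (n..1): journey | response | push | film | marine | award
Result = "journey response push film marine award"


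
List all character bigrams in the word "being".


Word: "being" (length 5)
Number of bigrams = 5 - 2 + 1 = 4
  Position 0: "be"
  Position 1: "ei"
  Position 2: "in"
  Position 3: "ng"
Bigrams = "be", "ei", "in", "ng"


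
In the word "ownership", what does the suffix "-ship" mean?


Suffix: -ship
Example: ownership = owner + -ship
Meaning = state / position


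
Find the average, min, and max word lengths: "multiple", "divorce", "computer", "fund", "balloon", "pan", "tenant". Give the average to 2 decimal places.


Lengths: "multiple"=8, "divorce"=7, "computer"=8, "fund"=4, "balloon"=7, "pan"=3, "tenant"=6
Sum = 43, Count = 7
Average = 43/7 = 6.14
= avg=6.14, min=3, max=8


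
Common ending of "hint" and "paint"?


Word 1: "hint"
Word 2: "paint"
Comparing from end:
  Pos -1: 't' == 't'
  Pos -2: 'n' == 'n'
  Pos -3: 'i' == 'i'
  Pos -4: 'h' != 'a' (stop)
LCS = "int" (length 3)


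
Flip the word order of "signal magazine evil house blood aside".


Original: "signal magazine evil house blood aside"
Words (1..n): signal | magazine | evil | house | blood | aside
Reversed (n..1): aside | blood | house | evil | magazine | signal
Result = "aside blood house evil magazine signal"


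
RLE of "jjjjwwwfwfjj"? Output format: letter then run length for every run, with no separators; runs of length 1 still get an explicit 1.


String: "jjjjwwwfwfjj"
Scanning for consecutive runs:
  'j' x 4
  'w' x 3
  'f' x 1
  'w' x 1
  'f' x 1
  'j' x 2
RLE = "j4w3f1w1f1j2"


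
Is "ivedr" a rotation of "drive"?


Word: "drive", Candidate: "ivedr"
Method: check if candidate is substring of word+word
"drivedrive" contains "ivedr"? Yes
Is rotation = Yes


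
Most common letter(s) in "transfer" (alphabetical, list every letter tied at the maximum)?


Word: "transfer"
Letter counts:
  'a': 1
  'e': 1
  'f': 1
  'n': 1
  'r': 2
  's': 1
  't': 1
Maximum count = 2
Most frequent = 'r' (2 times each)


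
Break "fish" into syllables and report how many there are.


Word: "fish"
Syllable breakdown: fish
Counting: 1 part
= 1 syllable


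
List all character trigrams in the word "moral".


Word: "moral" (length 5)
Number of trigrams = 5 - 3 + 1 = 3
  Position 0: "mor"
  Position 1: "ora"
  Position 2: "ral"
Trigrams = "mor", "ora", "ral"


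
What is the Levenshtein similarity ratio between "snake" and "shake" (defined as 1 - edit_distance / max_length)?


Word 1: "snake" (length 5)
Word 2: "shake" (length 5)
One optimal edit sequence:
  1. keep 's'
  2. substitute 'n' -> 'h'  (+1)
  3. keep 'a'
  4. keep 'k'
  5. keep 'e'
Edit distance = 1
Max length = max(5, 5) = 5
Similarity = 1 - 1/5
= 0.8000


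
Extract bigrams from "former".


Word: "former" (length 6)
Number of bigrams = 6 - 2 + 1 = 5
  Position 0: "fo"
  Position 1: "or"
  Position 2: "rm"
  Position 3: "me"
  Position 4: "er"
Bigrams = "fo", "or", "rm", "me", "er"


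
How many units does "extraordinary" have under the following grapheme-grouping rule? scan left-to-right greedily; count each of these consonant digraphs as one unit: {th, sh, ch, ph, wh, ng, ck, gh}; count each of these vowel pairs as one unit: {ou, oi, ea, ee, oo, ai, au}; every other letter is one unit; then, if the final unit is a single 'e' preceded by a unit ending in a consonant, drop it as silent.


Word: "extraordinary" (13 letters)
Left-to-right scan:
  [1] 'e' (letter)
  [2] 'x' (letter)
  [3] 't' (letter)
  [4] 'r' (letter)
  [5] 'a' (letter)
  [6] 'o' (letter)
  [7] 'r' (letter)
  [8] 'd' (letter)
  [9] 'i' (letter)
  [10] 'n' (letter)
  [11] 'a' (letter)
  [12] 'r' (letter)
  [13] 'y' (letter)
Units from scan: 13
Sound units = 13 units


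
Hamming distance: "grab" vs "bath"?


Comparing character by character (same length = 4):
  Pos 0: 'g' vs 'b' !=
  Pos 1: 'r' vs 'a' !=
  Pos 2: 'a' vs 't' !=
  Pos 3: 'b' vs 'h' !=
Hamming distance = 4


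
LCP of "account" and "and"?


Word 1: "account"
Word 2: "and"
Comparing from start:
  Pos 0: 'a' == 'a'
  Pos 1: 'c' != 'n' (stop)
LCP = "a" (length 1)


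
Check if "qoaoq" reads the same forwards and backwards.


Word: "qoaoq"
Reversed: "qoaoq"
Forward == Backward? qoaoq == qoaoq
Palindrome = Yes


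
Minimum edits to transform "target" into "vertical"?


Word 1: "target" (length 6)
Word 2: "vertical" (length 8)
One optimal edit sequence (insert/delete/substitute each cost 1):
  1. substitute 't' -> 'v'  (+1)
  2. substitute 'a' -> 'e'  (+1)
  3. keep 'r'
  4. insert 't'  (+1)
  5. insert 'i'  (+1)
  6. substitute 'g' -> 'c'  (+1)
  7. substitute 'e' -> 'a'  (+1)
  8. substitute 't' -> 'l'  (+1)
Total edit operations: 7
Edit distance = 7


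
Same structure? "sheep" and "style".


Pattern of "sheep": [0, 1, 2, 2, 3]
Pattern of "style": [0, 1, 2, 3, 4]
Patterns do not match
Same pattern = No


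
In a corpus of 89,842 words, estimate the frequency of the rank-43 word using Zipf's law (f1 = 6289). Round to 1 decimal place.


Zipf's law: f(r) = f(1) / r
f(1) = 6289
f(43) = 6289 / 43
= 146.3 occurrences


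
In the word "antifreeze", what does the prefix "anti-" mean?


Prefix: anti-
Example: antifreeze (anti- + freeze)
Meaning = against


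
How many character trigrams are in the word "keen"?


Word: "keen" (length 4)
Number of 3-grams = length - 3 + 1 = 4 - 3 + 1
= 2


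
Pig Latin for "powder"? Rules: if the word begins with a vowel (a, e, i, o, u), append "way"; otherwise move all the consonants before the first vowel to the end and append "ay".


Word: "powder"
Starts with consonant(s) → move to end, add 'ay'
Consonant cluster: "p"
Pig Latin = "owderpay"


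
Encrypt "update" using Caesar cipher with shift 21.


Word: "update"
Shift: 21
Each letter → (letter + shift) mod 26:
  'u' (20) + 21 = 15 → 'p'
  'p' (15) + 21 = 10 → 'k'
  'd' (3) + 21 = 24 → 'y'
  'a' (0) + 21 = 21 → 'v'
  't' (19) + 21 = 14 → 'o'
  'e' (4) + 21 = 25 → 'z'
Result = "pkyvoz"


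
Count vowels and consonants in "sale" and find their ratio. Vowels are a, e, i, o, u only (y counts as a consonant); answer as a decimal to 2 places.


Word: "sale"
Vowels (a,e,i,o,u): 2
Consonants: 2
Ratio = 2/2
= 1.00


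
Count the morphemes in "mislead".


Word: "mislead"
Morphemes: mis- / lead
Each morpheme carries meaning
= 2 morphemes


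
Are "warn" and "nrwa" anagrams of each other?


Word 1: "warn" → sorted: anrw
Word 2: "nrwa" → sorted: anrw
Same letters? anrw == anrw
Anagram = Yes


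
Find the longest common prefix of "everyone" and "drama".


Word 1: "everyone"
Word 2: "drama"
Comparing from start:
  Pos 0: 'e' != 'd' (stop)
LCP = "" (length 0)


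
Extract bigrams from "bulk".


Word: "bulk" (length 4)
Number of bigrams = 4 - 2 + 1 = 3
  Position 0: "bu"
  Position 1: "ul"
  Position 2: "lk"
Bigrams = "bu", "ul", "lk"


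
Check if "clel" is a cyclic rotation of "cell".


Word: "cell", Candidate: "clel"
Method: check if candidate is substring of word+word
"cellcell" contains "clel"? No
Is rotation = No


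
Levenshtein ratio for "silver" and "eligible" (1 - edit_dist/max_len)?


Word 1: "silver" (length 6)
Word 2: "eligible" (length 8)
One optimal edit sequence:
  1. insert 'e'  (+1)
  2. substitute 's' -> 'l'  (+1)
  3. keep 'i'
  4. insert 'g'  (+1)
  5. substitute 'l' -> 'i'  (+1)
  6. substitute 'v' -> 'b'  (+1)
  7. substitute 'e' -> 'l'  (+1)
  8. substitute 'r' -> 'e'  (+1)
Edit distance = 7
Max length = max(6, 8) = 8
Similarity = 1 - 7/8
= 0.1250


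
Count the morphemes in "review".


Word: "review"
Morphemes: re- + view
Each morpheme carries meaning
= 2 morphemes


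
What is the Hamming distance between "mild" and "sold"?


Comparing character by character (same length = 4):
  Pos 0: 'm' vs 's' !=
  Pos 1: 'i' vs 'o' !=
  Pos 2: 'l' vs 'l' =
  Pos 3: 'd' vs 'd' =
Hamming distance = 2


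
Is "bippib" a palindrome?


Word: "bippib"
Reversed: "bippib"
Forward == Backward? bippib == bippib
Palindrome = Yes


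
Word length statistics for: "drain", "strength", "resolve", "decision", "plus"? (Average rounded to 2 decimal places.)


Lengths: "drain"=5, "strength"=8, "resolve"=7, "decision"=8, "plus"=4
Sum = 32, Count = 5
Average = 32/5 = 6.40
= avg=6.40, min=4, max=8


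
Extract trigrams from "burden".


Word: "burden" (length 6)
Number of trigrams = 6 - 3 + 1 = 4
  Position 0: "bur"
  Position 1: "urd"
  Position 2: "rde"
  Position 3: "den"
Trigrams = "bur", "urd", "rde", "den"


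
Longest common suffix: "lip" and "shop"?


Word 1: "lip"
Word 2: "shop"
Comparing from end:
  Pos -1: 'p' == 'p'
  Pos -2: 'i' != 'o' (stop)
LCS = "p" (length 1)


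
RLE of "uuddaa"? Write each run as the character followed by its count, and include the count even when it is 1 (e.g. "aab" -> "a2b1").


String: "uuddaa"
Scanning for consecutive runs:
  'u' x 2
  'd' x 2
  'a' x 2
RLE = "u2d2a2"


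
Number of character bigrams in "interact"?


Word: "interact" (length 8)
Number of 2-grams = length - 2 + 1 = 8 - 2 + 1
= 7


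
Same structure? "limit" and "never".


Pattern of "limit": [0, 1, 2, 1, 3]
Pattern of "never": [0, 1, 2, 1, 3]
Patterns match
Same pattern = Yes


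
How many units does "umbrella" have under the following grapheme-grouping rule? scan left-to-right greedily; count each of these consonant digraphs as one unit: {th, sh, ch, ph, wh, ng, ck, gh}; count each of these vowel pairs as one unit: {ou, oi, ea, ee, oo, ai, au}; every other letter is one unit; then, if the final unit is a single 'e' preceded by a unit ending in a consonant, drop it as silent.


Word: "umbrella" (8 letters)
Left-to-right scan:
  [1] 'u' (letter)
  [2] 'm' (letter)
  [3] 'b' (letter)
  [4] 'r' (letter)
  [5] 'e' (letter)
  [6] 'l' (letter)
  [7] 'l' (letter)
  [8] 'a' (letter)
Units from scan: 8
Sound units = 8 units


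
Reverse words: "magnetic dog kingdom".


Original: "magnetic dog kingdom"
Words (1..n): magnetic | dog | kingdom
Reversed (n..1): kingdom | dog | magnetic
Result = "kingdom dog magnetic"


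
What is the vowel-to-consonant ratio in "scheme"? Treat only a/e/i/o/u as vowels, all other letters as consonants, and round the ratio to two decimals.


Word: "scheme"
Vowels (a,e,i,o,u): 2
Consonants: 4
Ratio = 2/4
= 0.50


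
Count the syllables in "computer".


Word: "computer"
Syllable breakdown: com-pu-ter
Counting: 3 parts
= 3 syllables


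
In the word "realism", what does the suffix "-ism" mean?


Suffix: -ism
As in: realism -> real + -ism
Meaning = belief / practice


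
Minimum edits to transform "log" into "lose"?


Word 1: "log" (length 3)
Word 2: "lose" (length 4)
One optimal edit sequence (insert/delete/substitute each cost 1):
  1. keep 'l'
  2. keep 'o'
  3. insert 's'  (+1)
  4. substitute 'g' -> 'e'  (+1)
Total edit operations: 2
Edit distance = 2


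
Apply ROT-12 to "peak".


Word: "peak"
Shift: 12
Each letter → (letter + shift) mod 26:
  'p' (15) + 12 = 1 → 'b'
  'e' (4) + 12 = 16 → 'q'
  'a' (0) + 12 = 12 → 'm'
  'k' (10) + 12 = 22 → 'w'
Result = "bqmw"


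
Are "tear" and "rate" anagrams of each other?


Word 1: "tear" → sorted: aert
Word 2: "rate" → sorted: aert
Same letters? aert == aert
Anagram = Yes


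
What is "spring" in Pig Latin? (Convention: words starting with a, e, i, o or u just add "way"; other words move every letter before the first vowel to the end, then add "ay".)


Word: "spring"
Starts with consonant(s) → move to end, add 'ay'
Consonant cluster: "spr"
Pig Latin = "ingspray"


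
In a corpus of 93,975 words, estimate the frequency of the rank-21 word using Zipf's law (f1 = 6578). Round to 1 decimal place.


Zipf's law: f(r) = f(1) / r
f(1) = 6578
f(21) = 6578 / 21
= 313.2 occurrences


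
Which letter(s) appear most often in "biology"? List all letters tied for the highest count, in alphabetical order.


Word: "biology"
Letter counts:
  'b': 1
  'g': 1
  'i': 1
  'l': 1
  'o': 2
  'y': 1
Maximum count = 2
Most frequent = 'o' (2 times each)


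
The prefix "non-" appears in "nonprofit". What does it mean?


Prefix: non-
Example: nonprofit (non- + profit)
Meaning = not


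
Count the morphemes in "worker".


Word: "worker"
Morphemes: work | -er
Each morpheme carries meaning
= 2 morphemes


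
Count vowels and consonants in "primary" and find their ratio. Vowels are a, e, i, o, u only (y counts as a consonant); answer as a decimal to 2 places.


Word: "primary"
Vowels (a,e,i,o,u): 2
Consonants: 5
Ratio = 2/5
= 0.40


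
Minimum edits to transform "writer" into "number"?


Word 1: "writer" (length 6)
Word 2: "number" (length 6)
One optimal edit sequence (insert/delete/substitute each cost 1):
  1. substitute 'w' -> 'n'  (+1)
  2. substitute 'r' -> 'u'  (+1)
  3. substitute 'i' -> 'm'  (+1)
  4. substitute 't' -> 'b'  (+1)
  5. keep 'e'
  6. keep 'r'
Total edit operations: 4
Edit distance = 4


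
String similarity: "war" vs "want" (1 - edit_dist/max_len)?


Word 1: "war" (length 3)
Word 2: "want" (length 4)
One optimal edit sequence:
  1. keep 'w'
  2. keep 'a'
  3. insert 'n'  (+1)
  4. substitute 'r' -> 't'  (+1)
Edit distance = 2
Max length = max(3, 4) = 4
Similarity = 1 - 2/4
= 0.5000


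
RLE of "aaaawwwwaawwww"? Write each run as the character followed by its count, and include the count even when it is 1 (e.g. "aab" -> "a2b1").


String: "aaaawwwwaawwww"
Scanning for consecutive runs:
  'a' x 4
  'w' x 4
  'a' x 2
  'w' x 4
RLE = "a4w4a2w4"


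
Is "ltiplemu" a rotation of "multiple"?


Word: "multiple", Candidate: "ltiplemu"
Method: check if candidate is substring of word+word
"multiplemultiple" contains "ltiplemu"? Yes
Is rotation = Yes


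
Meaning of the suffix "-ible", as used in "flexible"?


Suffix: -ible
As in: flexible -> flex + -ible
Meaning = capable of


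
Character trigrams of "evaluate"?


Word: "evaluate" (length 8)
Number of trigrams = 8 - 3 + 1 = 6
  Position 0: "eva"
  Position 1: "val"
  Position 2: "alu"
  Position 3: "lua"
  Position 4: "uat"
  Position 5: "ate"
Trigrams = "eva", "val", "alu", "lua", "uat", "ate"


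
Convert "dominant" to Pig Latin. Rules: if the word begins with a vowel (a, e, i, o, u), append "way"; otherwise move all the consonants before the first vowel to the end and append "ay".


Word: "dominant"
Starts with consonant(s) → move to end, add 'ay'
Consonant cluster: "d"
Pig Latin = "ominantday"


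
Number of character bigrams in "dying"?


Word: "dying" (length 5)
Number of 2-grams = length - 2 + 1 = 5 - 2 + 1
= 4


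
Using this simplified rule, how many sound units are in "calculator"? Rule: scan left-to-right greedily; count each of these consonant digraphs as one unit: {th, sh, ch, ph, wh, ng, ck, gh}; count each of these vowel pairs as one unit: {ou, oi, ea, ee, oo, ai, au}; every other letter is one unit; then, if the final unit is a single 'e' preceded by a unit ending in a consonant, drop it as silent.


Word: "calculator" (10 letters)
Left-to-right scan:
  (1) 'c' (letter)
  (2) 'a' (letter)
  (3) 'l' (letter)
  (4) 'c' (letter)
  (5) 'u' (letter)
  (6) 'l' (letter)
  (7) 'a' (letter)
  (8) 't' (letter)
  (9) 'o' (letter)
  (10) 'r' (letter)
Units from scan: 10
Sound units = 10 units


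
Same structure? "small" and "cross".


Pattern of "small": [0, 1, 2, 3, 3]
Pattern of "cross": [0, 1, 2, 3, 3]
Patterns match
Same pattern = Yes


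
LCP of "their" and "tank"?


Word 1: "their"
Word 2: "tank"
Comparing from start:
  Pos 0: 't' == 't'
  Pos 1: 'h' != 'a' (stop)
LCP = "t" (length 1)


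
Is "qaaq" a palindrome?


Word: "qaaq"
Reversed: "qaaq"
Forward == Backward? qaaq == qaaq
Palindrome = Yes


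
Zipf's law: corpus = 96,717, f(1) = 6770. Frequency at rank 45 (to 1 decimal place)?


Zipf's law: f(r) = f(1) / r
f(1) = 6770
f(45) = 6770 / 45
= 150.4 occurrences
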